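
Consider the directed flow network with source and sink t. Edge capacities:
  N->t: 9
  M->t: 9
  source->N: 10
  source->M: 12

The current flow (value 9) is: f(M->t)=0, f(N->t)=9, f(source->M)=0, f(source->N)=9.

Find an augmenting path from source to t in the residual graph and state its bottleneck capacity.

source->M->t, bottleneck 9

Residual along source->M->t: source->M: 12, M->t: 9.
Bottleneck = min = 9.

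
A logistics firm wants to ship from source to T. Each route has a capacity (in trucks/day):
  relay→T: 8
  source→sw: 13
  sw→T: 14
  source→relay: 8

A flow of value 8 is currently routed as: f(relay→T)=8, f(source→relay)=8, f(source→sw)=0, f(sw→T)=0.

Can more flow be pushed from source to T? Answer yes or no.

Yes

Residual path source→sw→T has bottleneck 13 > 0.
Pushing 13 along it raises the flow to 21, so the given flow is not maximum.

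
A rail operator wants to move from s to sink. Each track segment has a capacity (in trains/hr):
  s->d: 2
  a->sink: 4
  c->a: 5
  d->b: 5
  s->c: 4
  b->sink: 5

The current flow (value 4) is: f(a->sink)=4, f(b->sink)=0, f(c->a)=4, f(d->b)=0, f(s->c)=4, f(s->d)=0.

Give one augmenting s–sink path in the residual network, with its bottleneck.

Residual along s->d->b->sink: s->d: 2, d->b: 5, b->sink: 5.
Bottleneck = min = 2.

s->d->b->sink, bottleneck 2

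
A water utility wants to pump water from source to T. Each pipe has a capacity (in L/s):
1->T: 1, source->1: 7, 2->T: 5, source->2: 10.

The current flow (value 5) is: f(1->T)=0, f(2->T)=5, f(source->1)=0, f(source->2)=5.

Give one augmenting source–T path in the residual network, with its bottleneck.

Residual along source->1->T: source->1: 7, 1->T: 1.
Bottleneck = min = 1.

source->1->T, bottleneck 1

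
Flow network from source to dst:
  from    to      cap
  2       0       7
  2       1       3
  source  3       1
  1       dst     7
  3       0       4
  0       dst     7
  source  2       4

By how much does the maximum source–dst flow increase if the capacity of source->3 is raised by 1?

1

Original max flow = 5.
After raising cap(source->3), augmenting paths through that edge carry 1 more unit.
New max flow = 6. Increase = 1.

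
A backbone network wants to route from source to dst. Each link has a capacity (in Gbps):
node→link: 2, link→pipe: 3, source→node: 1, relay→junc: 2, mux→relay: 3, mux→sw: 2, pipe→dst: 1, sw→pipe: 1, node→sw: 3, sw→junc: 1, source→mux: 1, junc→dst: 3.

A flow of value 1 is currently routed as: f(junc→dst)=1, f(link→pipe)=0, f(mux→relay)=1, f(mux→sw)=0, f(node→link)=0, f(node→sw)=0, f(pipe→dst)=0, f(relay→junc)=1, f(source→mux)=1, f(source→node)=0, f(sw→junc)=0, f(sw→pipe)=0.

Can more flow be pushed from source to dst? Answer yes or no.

Residual path source→node→sw→junc→dst has bottleneck 1 > 0.
Pushing 1 along it raises the flow to 2, so the given flow is not maximum.

Yes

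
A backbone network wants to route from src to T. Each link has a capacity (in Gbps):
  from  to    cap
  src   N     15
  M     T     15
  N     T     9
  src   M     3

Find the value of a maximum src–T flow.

12

Augment src→N→T: bottleneck 9. Total 9.
Augment src→M→T: bottleneck 3. Total 12.
No augmenting path remains in the residual graph.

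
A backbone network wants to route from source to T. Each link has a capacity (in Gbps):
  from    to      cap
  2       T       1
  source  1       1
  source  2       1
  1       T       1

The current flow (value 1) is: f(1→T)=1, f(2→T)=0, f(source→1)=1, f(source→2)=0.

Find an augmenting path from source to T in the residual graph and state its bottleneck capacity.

Residual along source→2→T: source→2: 1, 2→T: 1.
Bottleneck = min = 1.

source→2→T, bottleneck 1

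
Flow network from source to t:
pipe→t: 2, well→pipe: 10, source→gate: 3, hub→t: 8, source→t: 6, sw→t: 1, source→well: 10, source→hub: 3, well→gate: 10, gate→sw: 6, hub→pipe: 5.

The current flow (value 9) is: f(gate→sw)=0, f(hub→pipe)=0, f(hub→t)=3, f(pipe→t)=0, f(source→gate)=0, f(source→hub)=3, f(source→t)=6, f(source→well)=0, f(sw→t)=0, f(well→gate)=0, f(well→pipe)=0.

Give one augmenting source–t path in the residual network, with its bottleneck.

source→well→pipe→t, bottleneck 2

Residual along source→well→pipe→t: source→well: 10, well→pipe: 10, pipe→t: 2.
Bottleneck = min = 2.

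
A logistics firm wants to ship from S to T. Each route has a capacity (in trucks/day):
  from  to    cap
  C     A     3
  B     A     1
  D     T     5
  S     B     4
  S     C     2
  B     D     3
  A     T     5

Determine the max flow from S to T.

6

Augment S->C->A->T: bottleneck 2. Total 2.
Augment S->B->A->T: bottleneck 1. Total 3.
Augment S->B->D->T: bottleneck 3. Total 6.
No augmenting path remains in the residual graph.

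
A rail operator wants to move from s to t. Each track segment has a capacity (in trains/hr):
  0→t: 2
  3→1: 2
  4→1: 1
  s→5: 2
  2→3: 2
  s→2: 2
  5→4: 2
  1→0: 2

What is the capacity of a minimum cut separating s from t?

Max flow = 2 (via 1 augmenting path).
In the residual at optimum, the set reachable from s is {1, 2, 3, 4, 5, s}.
Cut edges: 1→0 (cap 2). Sum = 2.

2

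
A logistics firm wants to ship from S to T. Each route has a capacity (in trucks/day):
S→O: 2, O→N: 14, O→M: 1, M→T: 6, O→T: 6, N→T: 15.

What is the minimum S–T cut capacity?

2

Max flow = 2 (via 1 augmenting path).
In the residual at optimum, the set reachable from S is {S}.
Cut edges: S→O (cap 2). Sum = 2.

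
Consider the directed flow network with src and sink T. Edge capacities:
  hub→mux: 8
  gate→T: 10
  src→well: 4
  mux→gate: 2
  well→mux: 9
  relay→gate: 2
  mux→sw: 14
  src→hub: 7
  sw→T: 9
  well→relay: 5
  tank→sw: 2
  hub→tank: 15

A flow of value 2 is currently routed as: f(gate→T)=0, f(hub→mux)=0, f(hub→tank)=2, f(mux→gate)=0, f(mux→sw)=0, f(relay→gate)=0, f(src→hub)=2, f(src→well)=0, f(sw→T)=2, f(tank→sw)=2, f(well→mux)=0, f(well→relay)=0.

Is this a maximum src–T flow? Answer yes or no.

No

Residual path src→hub→mux→sw→T has bottleneck 5 > 0.
Pushing 5 along it raises the flow to 7, so the given flow is not maximum.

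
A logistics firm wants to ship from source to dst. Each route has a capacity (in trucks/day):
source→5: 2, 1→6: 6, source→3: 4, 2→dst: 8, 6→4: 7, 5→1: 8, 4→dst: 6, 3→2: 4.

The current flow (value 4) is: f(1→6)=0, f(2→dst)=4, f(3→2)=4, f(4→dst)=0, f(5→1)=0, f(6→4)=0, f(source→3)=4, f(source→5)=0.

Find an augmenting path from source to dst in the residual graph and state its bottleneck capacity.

source→5→1→6→4→dst, bottleneck 2

Residual along source→5→1→6→4→dst: source→5: 2, 5→1: 8, 1→6: 6, 6→4: 7, 4→dst: 6.
Bottleneck = min = 2.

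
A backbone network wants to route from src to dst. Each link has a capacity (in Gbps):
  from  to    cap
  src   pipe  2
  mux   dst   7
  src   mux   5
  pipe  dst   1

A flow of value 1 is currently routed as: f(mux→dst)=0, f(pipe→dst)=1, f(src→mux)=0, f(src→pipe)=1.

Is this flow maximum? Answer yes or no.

No

Residual path src→mux→dst has bottleneck 5 > 0.
Pushing 5 along it raises the flow to 6, so the given flow is not maximum.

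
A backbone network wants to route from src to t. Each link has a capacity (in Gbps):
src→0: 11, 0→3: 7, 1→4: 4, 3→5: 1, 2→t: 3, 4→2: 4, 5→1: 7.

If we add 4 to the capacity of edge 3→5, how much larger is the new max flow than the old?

Original max flow = 1.
After raising cap(3→5), augmenting paths through that edge carry 2 more units.
New max flow = 3. Increase = 2.

2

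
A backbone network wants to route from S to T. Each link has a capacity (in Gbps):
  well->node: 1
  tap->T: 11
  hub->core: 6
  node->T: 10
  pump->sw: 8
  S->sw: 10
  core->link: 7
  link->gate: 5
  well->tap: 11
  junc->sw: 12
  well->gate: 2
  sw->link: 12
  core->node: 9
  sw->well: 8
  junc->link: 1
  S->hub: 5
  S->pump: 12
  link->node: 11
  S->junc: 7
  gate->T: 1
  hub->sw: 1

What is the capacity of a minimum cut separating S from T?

Max flow = 19 (via 5 augmenting paths).
In the residual at optimum, the set reachable from S is {S, core, gate, hub, junc, link, node, pump, sw}.
Cut edges: sw->well (cap 8), node->T (cap 10), gate->T (cap 1). Sum = 19.

19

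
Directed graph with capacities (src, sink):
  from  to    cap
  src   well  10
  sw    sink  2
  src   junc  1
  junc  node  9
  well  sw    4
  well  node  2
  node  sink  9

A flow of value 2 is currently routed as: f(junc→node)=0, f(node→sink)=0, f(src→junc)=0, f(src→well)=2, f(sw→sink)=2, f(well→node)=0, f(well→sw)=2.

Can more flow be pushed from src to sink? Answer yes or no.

Residual path src→well→node→sink has bottleneck 2 > 0.
Pushing 2 along it raises the flow to 4, so the given flow is not maximum.

Yes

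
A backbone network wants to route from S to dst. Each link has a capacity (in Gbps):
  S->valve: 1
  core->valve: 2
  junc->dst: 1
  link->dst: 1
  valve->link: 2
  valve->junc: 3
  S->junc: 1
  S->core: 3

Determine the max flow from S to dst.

2

Augment S->junc->dst: bottleneck 1. Total 1.
Augment S->valve->link->dst: bottleneck 1. Total 2.
No augmenting path remains in the residual graph.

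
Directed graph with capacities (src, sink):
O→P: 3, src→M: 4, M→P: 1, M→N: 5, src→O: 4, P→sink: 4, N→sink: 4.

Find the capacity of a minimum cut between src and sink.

Max flow = 7 (via 2 augmenting paths).
In the residual at optimum, the set reachable from src is {O, src}.
Cut edges: src→M (cap 4), O→P (cap 3). Sum = 7.

7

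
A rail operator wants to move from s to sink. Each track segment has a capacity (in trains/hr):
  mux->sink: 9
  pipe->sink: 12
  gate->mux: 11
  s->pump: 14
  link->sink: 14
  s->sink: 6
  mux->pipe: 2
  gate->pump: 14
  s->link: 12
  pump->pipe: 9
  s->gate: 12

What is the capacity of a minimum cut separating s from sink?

38

Max flow = 38 (via 5 augmenting paths).
In the residual at optimum, the set reachable from s is {gate, pump, s}.
Cut edges: s->link (cap 12), s->sink (cap 6), gate->mux (cap 11), pump->pipe (cap 9). Sum = 38.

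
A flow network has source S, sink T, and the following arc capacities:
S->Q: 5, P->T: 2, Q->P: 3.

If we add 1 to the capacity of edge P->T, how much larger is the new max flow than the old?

Original max flow = 2.
After raising cap(P->T), augmenting paths through that edge carry 1 more unit.
New max flow = 3. Increase = 1.

1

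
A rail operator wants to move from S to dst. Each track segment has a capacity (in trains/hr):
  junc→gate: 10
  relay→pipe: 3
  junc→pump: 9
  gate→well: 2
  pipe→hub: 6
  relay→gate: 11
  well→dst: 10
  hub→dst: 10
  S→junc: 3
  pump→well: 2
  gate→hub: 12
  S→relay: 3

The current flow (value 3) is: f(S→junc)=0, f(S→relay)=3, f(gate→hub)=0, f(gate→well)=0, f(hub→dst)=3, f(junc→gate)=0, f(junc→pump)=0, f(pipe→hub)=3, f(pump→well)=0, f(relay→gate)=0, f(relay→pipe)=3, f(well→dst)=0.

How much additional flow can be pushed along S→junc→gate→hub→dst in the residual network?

Residual capacities along the path: S→junc: 3, junc→gate: 10, gate→hub: 12, hub→dst: 7.
Minimum is 3.

3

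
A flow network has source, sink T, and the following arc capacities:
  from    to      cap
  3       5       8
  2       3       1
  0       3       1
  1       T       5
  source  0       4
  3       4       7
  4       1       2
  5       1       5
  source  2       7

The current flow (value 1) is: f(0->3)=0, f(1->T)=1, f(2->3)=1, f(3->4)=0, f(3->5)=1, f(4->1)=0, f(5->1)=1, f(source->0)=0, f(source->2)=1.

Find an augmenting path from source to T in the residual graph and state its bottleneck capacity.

source->0->3->5->1->T, bottleneck 1

Residual along source->0->3->5->1->T: source->0: 4, 0->3: 1, 3->5: 7, 5->1: 4, 1->T: 4.
Bottleneck = min = 1.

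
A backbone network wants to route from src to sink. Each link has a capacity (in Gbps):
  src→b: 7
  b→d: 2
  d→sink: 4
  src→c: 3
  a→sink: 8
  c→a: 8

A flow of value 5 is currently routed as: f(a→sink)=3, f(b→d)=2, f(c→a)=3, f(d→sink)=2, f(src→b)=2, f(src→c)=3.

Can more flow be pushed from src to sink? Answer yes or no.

Residual reachable from src: {b, src}; sink is not reachable.
Saturated cut: b→d, src→c with total capacity 5 = current flow value. Flow is maximum.

No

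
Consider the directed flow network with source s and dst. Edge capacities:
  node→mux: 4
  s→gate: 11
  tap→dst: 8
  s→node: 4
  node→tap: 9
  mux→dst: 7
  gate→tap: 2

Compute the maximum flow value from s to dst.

Augment s→gate→tap→dst: bottleneck 2. Total 2.
Augment s→node→tap→dst: bottleneck 4. Total 6.
No augmenting path remains in the residual graph.

6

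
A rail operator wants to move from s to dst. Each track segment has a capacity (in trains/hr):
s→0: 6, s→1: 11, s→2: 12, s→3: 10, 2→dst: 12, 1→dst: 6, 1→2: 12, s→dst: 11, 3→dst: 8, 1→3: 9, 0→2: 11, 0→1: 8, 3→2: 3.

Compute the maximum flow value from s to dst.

Augment s→dst: bottleneck 11. Total 11.
Augment s→1→dst: bottleneck 6. Total 17.
Augment s→3→dst: bottleneck 8. Total 25.
Augment s→2→dst: bottleneck 12. Total 37.
No augmenting path remains in the residual graph.

37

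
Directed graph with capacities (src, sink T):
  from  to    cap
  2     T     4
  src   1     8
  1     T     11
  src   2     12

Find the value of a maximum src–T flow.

12

Augment src->2->T: bottleneck 4. Total 4.
Augment src->1->T: bottleneck 8. Total 12.
No augmenting path remains in the residual graph.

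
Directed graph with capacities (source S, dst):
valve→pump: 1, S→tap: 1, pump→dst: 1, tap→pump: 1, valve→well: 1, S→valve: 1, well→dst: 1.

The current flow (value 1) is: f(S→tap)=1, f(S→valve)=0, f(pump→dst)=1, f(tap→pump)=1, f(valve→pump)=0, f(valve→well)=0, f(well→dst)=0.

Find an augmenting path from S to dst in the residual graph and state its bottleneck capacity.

S→valve→well→dst, bottleneck 1

Residual along S→valve→well→dst: S→valve: 1, valve→well: 1, well→dst: 1.
Bottleneck = min = 1.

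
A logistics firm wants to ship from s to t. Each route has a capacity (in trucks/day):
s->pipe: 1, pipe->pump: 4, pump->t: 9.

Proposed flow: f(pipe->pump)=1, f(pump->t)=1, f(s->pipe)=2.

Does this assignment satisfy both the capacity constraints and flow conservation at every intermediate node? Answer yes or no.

Capacity violated on s->pipe: flow 2 > capacity 1.

No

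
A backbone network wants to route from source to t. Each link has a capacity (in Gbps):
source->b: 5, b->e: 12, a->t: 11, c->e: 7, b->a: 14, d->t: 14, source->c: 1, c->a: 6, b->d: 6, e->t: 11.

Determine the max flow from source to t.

6

Augment source->b->e->t: bottleneck 5. Total 5.
Augment source->c->e->t: bottleneck 1. Total 6.
No augmenting path remains in the residual graph.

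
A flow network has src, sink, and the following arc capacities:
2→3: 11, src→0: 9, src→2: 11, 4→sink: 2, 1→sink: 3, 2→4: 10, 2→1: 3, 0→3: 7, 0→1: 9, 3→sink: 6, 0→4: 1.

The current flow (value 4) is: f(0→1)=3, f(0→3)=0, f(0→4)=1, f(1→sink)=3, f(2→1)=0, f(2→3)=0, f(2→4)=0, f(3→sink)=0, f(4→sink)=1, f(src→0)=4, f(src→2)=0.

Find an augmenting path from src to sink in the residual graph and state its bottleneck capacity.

src→0→3→sink, bottleneck 5

Residual along src→0→3→sink: src→0: 5, 0→3: 7, 3→sink: 6.
Bottleneck = min = 5.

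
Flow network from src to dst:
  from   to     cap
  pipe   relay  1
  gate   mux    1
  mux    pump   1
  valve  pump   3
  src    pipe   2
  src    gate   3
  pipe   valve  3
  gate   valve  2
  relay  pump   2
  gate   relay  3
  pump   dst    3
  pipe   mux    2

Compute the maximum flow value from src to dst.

Augment src→gate→valve→pump→dst: bottleneck 2. Total 2.
Augment src→gate→relay→pump→dst: bottleneck 1. Total 3.
No augmenting path remains in the residual graph.

3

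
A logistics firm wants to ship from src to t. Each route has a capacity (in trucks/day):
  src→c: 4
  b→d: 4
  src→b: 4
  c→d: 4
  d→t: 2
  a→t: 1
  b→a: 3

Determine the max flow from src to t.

3

Augment src→c→d→t: bottleneck 2. Total 2.
Augment src→b→a→t: bottleneck 1. Total 3.
No augmenting path remains in the residual graph.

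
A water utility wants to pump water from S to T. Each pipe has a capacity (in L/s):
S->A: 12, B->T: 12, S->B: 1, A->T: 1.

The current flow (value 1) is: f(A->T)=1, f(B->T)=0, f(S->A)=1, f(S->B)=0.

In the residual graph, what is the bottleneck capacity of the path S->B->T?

1

Residual capacities along the path: S->B: 1, B->T: 12.
Minimum is 1.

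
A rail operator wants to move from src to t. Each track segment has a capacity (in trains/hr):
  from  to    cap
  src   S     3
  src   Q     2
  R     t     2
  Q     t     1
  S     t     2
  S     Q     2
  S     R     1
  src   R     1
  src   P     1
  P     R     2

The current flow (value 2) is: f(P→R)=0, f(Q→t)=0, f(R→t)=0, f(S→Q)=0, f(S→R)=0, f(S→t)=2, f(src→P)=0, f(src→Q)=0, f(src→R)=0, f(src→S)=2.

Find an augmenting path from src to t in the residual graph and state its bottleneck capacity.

Residual along src→R→t: src→R: 1, R→t: 2.
Bottleneck = min = 1.

src→R→t, bottleneck 1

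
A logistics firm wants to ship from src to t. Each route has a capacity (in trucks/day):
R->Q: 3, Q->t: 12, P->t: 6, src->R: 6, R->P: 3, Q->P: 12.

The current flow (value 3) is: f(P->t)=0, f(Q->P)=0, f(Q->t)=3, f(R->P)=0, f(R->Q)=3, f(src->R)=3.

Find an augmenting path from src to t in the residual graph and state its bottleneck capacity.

Residual along src->R->P->t: src->R: 3, R->P: 3, P->t: 6.
Bottleneck = min = 3.

src->R->P->t, bottleneck 3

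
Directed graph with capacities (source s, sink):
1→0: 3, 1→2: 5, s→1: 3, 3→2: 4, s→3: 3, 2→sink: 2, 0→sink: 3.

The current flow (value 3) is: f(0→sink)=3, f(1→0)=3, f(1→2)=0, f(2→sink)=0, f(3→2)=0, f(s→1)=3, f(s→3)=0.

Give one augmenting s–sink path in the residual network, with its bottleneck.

Residual along s→3→2→sink: s→3: 3, 3→2: 4, 2→sink: 2.
Bottleneck = min = 2.

s→3→2→sink, bottleneck 2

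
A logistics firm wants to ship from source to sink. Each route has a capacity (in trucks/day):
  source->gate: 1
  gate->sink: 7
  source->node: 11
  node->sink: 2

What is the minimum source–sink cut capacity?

Max flow = 3 (via 2 augmenting paths).
In the residual at optimum, the set reachable from source is {node, source}.
Cut edges: source->gate (cap 1), node->sink (cap 2). Sum = 3.

3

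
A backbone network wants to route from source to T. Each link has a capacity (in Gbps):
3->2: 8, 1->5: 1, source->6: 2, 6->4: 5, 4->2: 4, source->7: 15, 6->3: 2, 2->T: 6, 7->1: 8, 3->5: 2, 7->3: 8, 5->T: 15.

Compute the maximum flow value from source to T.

Augment source->7->1->5->T: bottleneck 1. Total 1.
Augment source->7->3->5->T: bottleneck 2. Total 3.
Augment source->7->3->2->T: bottleneck 6. Total 9.
No augmenting path remains in the residual graph.

9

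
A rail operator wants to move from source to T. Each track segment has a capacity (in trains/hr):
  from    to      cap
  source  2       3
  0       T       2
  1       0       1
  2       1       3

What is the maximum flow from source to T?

Augment source→2→1→0→T: bottleneck 1. Total 1.
No augmenting path remains in the residual graph.

1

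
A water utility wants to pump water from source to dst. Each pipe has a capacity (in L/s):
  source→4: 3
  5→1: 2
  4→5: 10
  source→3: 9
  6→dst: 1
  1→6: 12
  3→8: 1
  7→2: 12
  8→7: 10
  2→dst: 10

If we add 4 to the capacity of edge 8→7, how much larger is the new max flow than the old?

0

Original max flow = 2.
Edge 8→7 does not cross the min cut (source side {1, 3, 4, 5, 6, source}), so extra capacity there cannot help.
New max flow = 2. Increase = 0.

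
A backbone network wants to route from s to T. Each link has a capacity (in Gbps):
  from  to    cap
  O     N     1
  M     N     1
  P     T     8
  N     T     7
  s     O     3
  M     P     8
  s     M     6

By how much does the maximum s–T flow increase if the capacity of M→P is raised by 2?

0

Original max flow = 7.
Edge M→P does not cross the min cut (source side {O, s}), so extra capacity there cannot help.
New max flow = 7. Increase = 0.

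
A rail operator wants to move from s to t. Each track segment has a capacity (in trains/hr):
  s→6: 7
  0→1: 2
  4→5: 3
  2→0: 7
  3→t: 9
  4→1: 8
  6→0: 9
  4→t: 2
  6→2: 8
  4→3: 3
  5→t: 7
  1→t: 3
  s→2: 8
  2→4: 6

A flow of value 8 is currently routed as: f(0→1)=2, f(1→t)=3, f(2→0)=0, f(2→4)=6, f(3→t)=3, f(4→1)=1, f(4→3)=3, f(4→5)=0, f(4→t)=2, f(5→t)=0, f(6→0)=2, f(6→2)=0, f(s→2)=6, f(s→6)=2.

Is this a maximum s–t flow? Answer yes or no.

Yes

Residual reachable from s: {0, 2, 6, s}; t is not reachable.
Saturated cut: 2→4, 0→1 with total capacity 8 = current flow value. Flow is maximum.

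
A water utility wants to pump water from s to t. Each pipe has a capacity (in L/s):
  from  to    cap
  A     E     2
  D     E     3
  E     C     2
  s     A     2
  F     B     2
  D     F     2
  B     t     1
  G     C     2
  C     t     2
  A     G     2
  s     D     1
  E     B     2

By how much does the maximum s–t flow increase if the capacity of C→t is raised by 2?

Original max flow = 3.
Edge C→t does not cross the min cut (source side {s}), so extra capacity there cannot help.
New max flow = 3. Increase = 0.

0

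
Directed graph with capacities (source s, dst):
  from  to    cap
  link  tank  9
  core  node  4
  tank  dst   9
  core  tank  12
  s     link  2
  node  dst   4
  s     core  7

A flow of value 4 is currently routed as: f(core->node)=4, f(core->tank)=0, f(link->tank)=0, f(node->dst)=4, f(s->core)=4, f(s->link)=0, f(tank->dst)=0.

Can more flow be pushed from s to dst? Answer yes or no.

Residual path s->core->tank->dst has bottleneck 3 > 0.
Pushing 3 along it raises the flow to 7, so the given flow is not maximum.

Yes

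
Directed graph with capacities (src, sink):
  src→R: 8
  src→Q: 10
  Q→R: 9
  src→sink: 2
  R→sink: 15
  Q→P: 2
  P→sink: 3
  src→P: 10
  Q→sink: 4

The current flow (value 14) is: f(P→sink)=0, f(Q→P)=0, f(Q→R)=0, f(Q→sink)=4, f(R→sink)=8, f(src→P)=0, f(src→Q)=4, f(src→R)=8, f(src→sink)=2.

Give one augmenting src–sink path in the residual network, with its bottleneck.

Residual along src→P→sink: src→P: 10, P→sink: 3.
Bottleneck = min = 3.

src→P→sink, bottleneck 3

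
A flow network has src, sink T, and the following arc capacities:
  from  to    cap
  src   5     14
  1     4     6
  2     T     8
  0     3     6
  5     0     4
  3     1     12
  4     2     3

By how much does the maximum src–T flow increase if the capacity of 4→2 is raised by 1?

1

Original max flow = 3.
After raising cap(4→2), augmenting paths through that edge carry 1 more unit.
New max flow = 4. Increase = 1.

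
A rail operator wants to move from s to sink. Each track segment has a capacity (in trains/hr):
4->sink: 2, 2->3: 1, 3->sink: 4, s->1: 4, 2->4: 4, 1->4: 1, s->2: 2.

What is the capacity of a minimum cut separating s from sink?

3

Max flow = 3 (via 3 augmenting paths).
In the residual at optimum, the set reachable from s is {1, s}.
Cut edges: s->2 (cap 2), 1->4 (cap 1). Sum = 3.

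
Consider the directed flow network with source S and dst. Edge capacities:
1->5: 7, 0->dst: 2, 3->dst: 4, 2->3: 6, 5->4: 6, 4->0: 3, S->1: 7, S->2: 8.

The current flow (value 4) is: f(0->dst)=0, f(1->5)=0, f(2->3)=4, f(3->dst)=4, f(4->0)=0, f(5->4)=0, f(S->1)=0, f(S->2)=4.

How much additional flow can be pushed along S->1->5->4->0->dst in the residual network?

2

Residual capacities along the path: S->1: 7, 1->5: 7, 5->4: 6, 4->0: 3, 0->dst: 2.
Minimum is 2.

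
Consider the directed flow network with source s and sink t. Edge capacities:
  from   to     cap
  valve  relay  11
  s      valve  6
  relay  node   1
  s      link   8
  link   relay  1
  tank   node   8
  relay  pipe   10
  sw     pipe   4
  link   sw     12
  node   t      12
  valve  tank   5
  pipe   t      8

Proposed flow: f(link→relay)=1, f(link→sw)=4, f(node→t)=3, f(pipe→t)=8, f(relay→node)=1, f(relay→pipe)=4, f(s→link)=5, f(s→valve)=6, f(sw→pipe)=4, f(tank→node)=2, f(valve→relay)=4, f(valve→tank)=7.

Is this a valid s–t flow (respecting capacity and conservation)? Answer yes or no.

No

Capacity violated on valve→tank: flow 7 > capacity 5.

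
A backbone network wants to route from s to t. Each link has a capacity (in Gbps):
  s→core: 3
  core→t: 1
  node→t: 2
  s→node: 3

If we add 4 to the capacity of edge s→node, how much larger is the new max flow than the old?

Original max flow = 3.
Edge s→node does not cross the min cut (source side {core, node, s}), so extra capacity there cannot help.
New max flow = 3. Increase = 0.

0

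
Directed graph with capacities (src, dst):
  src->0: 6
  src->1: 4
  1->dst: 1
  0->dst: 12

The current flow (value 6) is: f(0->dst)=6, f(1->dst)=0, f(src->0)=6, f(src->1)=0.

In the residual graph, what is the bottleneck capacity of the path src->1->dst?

Residual capacities along the path: src->1: 4, 1->dst: 1.
Minimum is 1.

1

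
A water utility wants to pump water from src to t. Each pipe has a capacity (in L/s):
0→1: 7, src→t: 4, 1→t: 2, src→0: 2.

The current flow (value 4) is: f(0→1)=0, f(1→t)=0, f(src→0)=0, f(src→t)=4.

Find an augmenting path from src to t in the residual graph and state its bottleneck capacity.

src→0→1→t, bottleneck 2

Residual along src→0→1→t: src→0: 2, 0→1: 7, 1→t: 2.
Bottleneck = min = 2.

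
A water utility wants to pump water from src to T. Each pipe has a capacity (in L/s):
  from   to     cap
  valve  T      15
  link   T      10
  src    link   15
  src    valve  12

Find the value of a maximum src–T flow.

22

Augment src->valve->T: bottleneck 12. Total 12.
Augment src->link->T: bottleneck 10. Total 22.
No augmenting path remains in the residual graph.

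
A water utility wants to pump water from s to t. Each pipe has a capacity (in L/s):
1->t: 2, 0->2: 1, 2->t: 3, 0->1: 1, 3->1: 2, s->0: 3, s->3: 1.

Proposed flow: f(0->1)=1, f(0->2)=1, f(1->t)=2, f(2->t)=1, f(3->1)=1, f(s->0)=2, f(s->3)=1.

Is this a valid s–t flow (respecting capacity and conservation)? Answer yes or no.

Every edge has 0 ≤ f(e) ≤ cap(e).
At each intermediate node, inflow equals outflow.

Yes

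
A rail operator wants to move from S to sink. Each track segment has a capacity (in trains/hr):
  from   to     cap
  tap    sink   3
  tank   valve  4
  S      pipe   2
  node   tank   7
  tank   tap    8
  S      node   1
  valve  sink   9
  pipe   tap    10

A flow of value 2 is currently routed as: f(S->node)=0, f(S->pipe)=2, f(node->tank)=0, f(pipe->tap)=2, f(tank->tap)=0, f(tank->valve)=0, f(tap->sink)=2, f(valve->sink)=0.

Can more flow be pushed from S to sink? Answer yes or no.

Residual path S->node->tank->tap->sink has bottleneck 1 > 0.
Pushing 1 along it raises the flow to 3, so the given flow is not maximum.

Yes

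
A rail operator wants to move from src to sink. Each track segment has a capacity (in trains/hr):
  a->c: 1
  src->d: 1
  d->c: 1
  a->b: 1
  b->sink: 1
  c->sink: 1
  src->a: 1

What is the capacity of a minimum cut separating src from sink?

Max flow = 2 (via 2 augmenting paths).
In the residual at optimum, the set reachable from src is {src}.
Cut edges: src->d (cap 1), src->a (cap 1). Sum = 2.

2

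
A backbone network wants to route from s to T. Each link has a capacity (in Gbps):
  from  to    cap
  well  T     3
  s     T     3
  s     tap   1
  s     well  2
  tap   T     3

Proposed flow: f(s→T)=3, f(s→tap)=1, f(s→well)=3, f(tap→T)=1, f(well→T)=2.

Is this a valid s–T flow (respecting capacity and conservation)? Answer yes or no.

No

Capacity violated on s→well: flow 3 > capacity 2.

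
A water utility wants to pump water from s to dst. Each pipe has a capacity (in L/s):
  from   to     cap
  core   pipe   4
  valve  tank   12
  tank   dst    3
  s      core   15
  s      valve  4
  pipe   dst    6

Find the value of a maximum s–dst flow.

7

Augment s->core->pipe->dst: bottleneck 4. Total 4.
Augment s->valve->tank->dst: bottleneck 3. Total 7.
No augmenting path remains in the residual graph.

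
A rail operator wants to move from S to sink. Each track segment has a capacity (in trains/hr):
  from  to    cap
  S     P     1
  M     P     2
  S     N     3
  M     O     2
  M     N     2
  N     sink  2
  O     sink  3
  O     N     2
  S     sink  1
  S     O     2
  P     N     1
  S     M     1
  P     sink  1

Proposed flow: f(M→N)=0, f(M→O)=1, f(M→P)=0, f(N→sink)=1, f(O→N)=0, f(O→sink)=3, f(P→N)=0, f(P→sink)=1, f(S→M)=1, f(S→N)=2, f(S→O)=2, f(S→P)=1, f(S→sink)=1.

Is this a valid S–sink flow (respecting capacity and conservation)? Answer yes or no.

Conservation fails at N: inflow 2 ≠ outflow 1.

No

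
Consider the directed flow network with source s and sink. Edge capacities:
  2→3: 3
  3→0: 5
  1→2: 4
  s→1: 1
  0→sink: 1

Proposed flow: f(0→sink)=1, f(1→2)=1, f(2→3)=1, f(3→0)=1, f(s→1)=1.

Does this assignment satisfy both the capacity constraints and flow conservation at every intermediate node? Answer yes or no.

Yes

Every edge has 0 ≤ f(e) ≤ cap(e).
At each intermediate node, inflow equals outflow.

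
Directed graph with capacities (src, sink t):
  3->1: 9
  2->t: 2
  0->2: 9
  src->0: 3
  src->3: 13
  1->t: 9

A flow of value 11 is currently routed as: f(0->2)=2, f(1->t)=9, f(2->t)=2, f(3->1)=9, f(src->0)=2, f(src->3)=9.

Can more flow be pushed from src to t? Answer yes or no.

No

Residual reachable from src: {0, 2, 3, src}; t is not reachable.
Saturated cut: 3->1, 2->t with total capacity 11 = current flow value. Flow is maximum.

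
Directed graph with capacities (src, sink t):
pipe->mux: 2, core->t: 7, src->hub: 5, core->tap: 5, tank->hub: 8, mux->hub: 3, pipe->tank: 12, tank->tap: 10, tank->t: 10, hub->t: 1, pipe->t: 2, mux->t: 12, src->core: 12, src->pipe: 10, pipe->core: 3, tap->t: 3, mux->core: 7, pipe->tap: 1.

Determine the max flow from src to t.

Augment src->pipe->t: bottleneck 2. Total 2.
Augment src->core->t: bottleneck 7. Total 9.
Augment src->hub->t: bottleneck 1. Total 10.
Augment src->pipe->tank->t: bottleneck 8. Total 18.
Augment src->core->tap->t: bottleneck 3. Total 21.
No augmenting path remains in the residual graph.

21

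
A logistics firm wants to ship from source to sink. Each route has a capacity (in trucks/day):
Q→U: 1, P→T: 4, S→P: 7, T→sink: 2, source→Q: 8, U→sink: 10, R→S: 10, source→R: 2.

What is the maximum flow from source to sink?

3

Augment source→Q→U→sink: bottleneck 1. Total 1.
Augment source→R→S→P→T→sink: bottleneck 2. Total 3.
No augmenting path remains in the residual graph.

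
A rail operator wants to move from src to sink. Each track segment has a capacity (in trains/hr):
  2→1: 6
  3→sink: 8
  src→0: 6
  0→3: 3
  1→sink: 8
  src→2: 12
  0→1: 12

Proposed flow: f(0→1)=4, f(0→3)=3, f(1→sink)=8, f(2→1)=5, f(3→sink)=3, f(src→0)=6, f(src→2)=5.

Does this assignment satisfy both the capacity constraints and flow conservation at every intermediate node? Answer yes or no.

No

Conservation fails at 0: inflow 6 ≠ outflow 7.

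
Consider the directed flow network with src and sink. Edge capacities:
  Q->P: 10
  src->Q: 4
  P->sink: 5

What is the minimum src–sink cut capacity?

Max flow = 4 (via 1 augmenting path).
In the residual at optimum, the set reachable from src is {src}.
Cut edges: src->Q (cap 4). Sum = 4.

4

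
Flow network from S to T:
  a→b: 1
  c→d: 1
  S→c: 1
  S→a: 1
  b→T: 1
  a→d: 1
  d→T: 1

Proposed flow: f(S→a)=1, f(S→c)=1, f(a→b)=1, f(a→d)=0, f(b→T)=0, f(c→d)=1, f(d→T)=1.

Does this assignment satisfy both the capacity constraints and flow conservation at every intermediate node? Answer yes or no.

Conservation fails at b: inflow 1 ≠ outflow 0.

No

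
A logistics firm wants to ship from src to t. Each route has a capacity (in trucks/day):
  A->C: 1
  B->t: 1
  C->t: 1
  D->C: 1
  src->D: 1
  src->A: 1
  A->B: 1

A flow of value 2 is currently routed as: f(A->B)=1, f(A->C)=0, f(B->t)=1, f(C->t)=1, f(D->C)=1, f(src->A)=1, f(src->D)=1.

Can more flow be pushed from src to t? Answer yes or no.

Residual reachable from src: {src}; t is not reachable.
Saturated cut: src->D, src->A with total capacity 2 = current flow value. Flow is maximum.

No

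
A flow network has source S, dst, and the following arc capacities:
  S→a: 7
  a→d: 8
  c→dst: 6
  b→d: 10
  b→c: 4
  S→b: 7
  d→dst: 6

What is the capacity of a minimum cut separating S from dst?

Max flow = 10 (via 2 augmenting paths).
In the residual at optimum, the set reachable from S is {S, a, b, d}.
Cut edges: b→c (cap 4), d→dst (cap 6). Sum = 10.

10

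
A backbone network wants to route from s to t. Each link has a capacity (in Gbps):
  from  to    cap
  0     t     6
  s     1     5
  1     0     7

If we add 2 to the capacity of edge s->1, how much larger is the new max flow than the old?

Original max flow = 5.
After raising cap(s->1), augmenting paths through that edge carry 1 more unit.
New max flow = 6. Increase = 1.

1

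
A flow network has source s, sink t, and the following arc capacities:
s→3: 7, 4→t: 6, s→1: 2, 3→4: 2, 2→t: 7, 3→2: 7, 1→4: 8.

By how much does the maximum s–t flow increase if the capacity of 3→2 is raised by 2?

0

Original max flow = 9.
Edge 3→2 does not cross the min cut (source side {s}), so extra capacity there cannot help.
New max flow = 9. Increase = 0.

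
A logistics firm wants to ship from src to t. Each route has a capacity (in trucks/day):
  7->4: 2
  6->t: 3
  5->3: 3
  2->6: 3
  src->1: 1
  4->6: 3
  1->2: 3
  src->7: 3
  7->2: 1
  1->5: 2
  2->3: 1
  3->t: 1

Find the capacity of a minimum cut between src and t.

Max flow = 4 (via 3 augmenting paths).
In the residual at optimum, the set reachable from src is {src}.
Cut edges: src->1 (cap 1), src->7 (cap 3). Sum = 4.

4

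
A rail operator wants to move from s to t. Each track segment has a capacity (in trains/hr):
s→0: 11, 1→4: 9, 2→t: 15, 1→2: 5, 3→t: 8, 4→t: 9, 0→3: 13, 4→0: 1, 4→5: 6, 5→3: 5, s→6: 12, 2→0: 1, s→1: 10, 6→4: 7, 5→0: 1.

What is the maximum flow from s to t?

Augment s→1→4→t: bottleneck 9. Total 9.
Augment s→1→2→t: bottleneck 1. Total 10.
Augment s→0→3→t: bottleneck 8. Total 18.
Augment s→6→4→1→2→t: bottleneck 4. Total 22.
No augmenting path remains in the residual graph.

22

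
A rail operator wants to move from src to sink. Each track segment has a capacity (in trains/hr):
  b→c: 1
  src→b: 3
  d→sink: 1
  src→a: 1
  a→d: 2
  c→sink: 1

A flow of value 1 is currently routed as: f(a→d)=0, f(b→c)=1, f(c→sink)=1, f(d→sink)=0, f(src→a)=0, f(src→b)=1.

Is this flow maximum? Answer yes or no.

No

Residual path src→a→d→sink has bottleneck 1 > 0.
Pushing 1 along it raises the flow to 2, so the given flow is not maximum.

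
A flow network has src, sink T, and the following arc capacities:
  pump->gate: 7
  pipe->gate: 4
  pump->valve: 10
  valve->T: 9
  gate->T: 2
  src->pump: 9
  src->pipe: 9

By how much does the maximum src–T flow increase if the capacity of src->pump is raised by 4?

0

Original max flow = 11.
Even with extra capacity on src->pump, another cut of capacity 11 remains binding.
New max flow = 11. Increase = 0.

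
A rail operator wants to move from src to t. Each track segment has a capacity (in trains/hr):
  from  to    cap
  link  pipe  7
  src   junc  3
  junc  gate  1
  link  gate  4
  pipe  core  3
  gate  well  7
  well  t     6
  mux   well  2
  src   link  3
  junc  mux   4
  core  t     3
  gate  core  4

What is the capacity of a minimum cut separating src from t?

Max flow = 6 (via 3 augmenting paths).
In the residual at optimum, the set reachable from src is {src}.
Cut edges: src→link (cap 3), src→junc (cap 3). Sum = 6.

6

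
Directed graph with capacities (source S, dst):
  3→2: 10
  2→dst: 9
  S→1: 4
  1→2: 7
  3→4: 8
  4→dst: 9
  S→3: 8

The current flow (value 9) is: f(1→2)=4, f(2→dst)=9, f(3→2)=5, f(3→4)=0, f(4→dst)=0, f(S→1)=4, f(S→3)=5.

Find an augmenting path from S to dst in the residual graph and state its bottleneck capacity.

Residual along S→3→4→dst: S→3: 3, 3→4: 8, 4→dst: 9.
Bottleneck = min = 3.

S→3→4→dst, bottleneck 3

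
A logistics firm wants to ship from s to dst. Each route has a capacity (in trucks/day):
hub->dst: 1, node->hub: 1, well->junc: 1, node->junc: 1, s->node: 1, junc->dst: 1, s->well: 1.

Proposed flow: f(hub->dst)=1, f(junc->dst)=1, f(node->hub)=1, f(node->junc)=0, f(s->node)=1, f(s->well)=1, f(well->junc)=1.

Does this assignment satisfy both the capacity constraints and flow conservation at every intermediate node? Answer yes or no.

Every edge has 0 ≤ f(e) ≤ cap(e).
At each intermediate node, inflow equals outflow.

Yes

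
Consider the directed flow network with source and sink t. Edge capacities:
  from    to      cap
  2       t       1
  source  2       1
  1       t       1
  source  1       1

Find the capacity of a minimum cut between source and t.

2

Max flow = 2 (via 2 augmenting paths).
In the residual at optimum, the set reachable from source is {source}.
Cut edges: source->1 (cap 1), source->2 (cap 1). Sum = 2.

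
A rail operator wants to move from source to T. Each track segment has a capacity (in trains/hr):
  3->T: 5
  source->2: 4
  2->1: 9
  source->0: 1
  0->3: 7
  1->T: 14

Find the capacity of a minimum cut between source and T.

Max flow = 5 (via 2 augmenting paths).
In the residual at optimum, the set reachable from source is {source}.
Cut edges: source->0 (cap 1), source->2 (cap 4). Sum = 5.

5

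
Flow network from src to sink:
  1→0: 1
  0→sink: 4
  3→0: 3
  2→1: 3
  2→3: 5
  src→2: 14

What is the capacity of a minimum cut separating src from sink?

Max flow = 4 (via 2 augmenting paths).
In the residual at optimum, the set reachable from src is {1, 2, 3, src}.
Cut edges: 1→0 (cap 1), 3→0 (cap 3). Sum = 4.

4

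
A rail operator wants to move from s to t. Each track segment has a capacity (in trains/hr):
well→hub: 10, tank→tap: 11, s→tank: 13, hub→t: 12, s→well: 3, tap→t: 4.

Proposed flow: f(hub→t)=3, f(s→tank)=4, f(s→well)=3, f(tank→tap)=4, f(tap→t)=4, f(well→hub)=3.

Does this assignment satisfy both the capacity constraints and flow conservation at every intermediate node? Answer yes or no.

Every edge has 0 ≤ f(e) ≤ cap(e).
At each intermediate node, inflow equals outflow.

Yes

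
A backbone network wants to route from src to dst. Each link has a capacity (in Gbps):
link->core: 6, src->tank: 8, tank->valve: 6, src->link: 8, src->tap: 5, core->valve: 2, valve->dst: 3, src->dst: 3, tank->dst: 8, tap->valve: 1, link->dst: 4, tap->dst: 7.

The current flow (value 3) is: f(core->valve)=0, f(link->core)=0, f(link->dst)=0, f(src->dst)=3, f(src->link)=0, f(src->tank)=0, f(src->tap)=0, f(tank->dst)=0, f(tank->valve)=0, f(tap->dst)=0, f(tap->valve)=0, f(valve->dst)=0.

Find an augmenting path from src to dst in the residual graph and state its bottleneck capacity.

Residual along src->tap->dst: src->tap: 5, tap->dst: 7.
Bottleneck = min = 5.

src->tap->dst, bottleneck 5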